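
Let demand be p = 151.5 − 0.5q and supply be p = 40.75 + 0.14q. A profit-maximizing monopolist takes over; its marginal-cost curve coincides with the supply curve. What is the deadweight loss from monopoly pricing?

Competitive equilibrium: 151.5 − 0.5q = 40.75 + 0.14q → q* = 173.0469, p* = 64.9766.
Marginal revenue: MR = 151.5 − q. Set MR = MC: 151.5 − q = 40.75 + 0.14q → q_m = 97.1491.
Price p_m = 151.5 − 0.5·97.1491 = 102.9255; MC(q_m) = 40.75 + 0.14·97.1491 = 54.3509.
Competitive q* = 173.0469, so Δq = 75.8978; wedge = 102.9255 − 54.3509 = 48.5746.
The triangle = ½ × 75.8978 × 48.5746 = 1843.35.

1843.35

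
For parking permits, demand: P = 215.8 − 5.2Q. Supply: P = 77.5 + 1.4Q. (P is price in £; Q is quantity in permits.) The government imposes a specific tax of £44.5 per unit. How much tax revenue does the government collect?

Competitive equilibrium: 215.8 − 5.2Q = 77.5 + 1.4Q → Q* = 20.9545, P* = 106.8364.
With the tax, the buyer price exceeds the seller price by 44.5: (215.8 − 5.2Q) − (77.5 + 1.4Q) = 44.5 → Q' = 14.2121.
Tax revenue = 44.5 × 14.2121 = £632.44.

£632.44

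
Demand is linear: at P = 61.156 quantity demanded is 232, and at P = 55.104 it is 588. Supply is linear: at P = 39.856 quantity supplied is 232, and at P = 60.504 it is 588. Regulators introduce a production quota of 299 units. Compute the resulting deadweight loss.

1765.84

Demand slope = (55.104 − 61.156)/(588 − 232) = −0.017, so P = 65.1 − 0.017Q.
Supply slope = (60.504 − 39.856)/(588 − 232) = 0.058, so P = 26.4 + 0.058Q.
Competitive equilibrium: 65.1 − 0.017Q = 26.4 + 0.058Q → Q* = 516, P* = 56.328.
At Q = 299: demand price = 65.1 − 0.017·299 = 60.017; supply price = 26.4 + 0.058·299 = 43.742.
ΔQ = 516 − 299 = 217; wedge = 60.017 − 43.742 = 16.275.
Welfare loss = ½ × 217 × 16.275 = 1765.84.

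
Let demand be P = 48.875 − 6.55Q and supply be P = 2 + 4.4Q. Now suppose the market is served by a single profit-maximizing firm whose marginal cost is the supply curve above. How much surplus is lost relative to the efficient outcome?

14.06

Competitive equilibrium: 48.875 − 6.55Q = 2 + 4.4Q → Q* = 4.28082, P* = 20.83562.
Marginal revenue: MR = 48.875 − 13.1Q. Set MR = MC: 48.875 − 13.1Q = 2 + 4.4Q → Q_m = 2.67857.
Price P_m = 48.875 − 6.55·2.67857 = 31.33037; MC(Q_m) = 2 + 4.4·2.67857 = 13.78571.
Competitive Q* = 4.28082, so ΔQ = 1.60225; wedge = 31.33037 − 13.78571 = 17.54466.
Deadweight loss = ½ × 1.60225 × 17.54466 = 14.06.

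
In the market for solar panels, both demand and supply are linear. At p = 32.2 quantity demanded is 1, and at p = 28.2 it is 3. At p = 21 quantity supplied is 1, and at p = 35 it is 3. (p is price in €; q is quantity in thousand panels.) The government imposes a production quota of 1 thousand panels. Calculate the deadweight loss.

€6.97 thousand

Demand slope = (28.2 − 32.2)/(3 − 1) = −2, so p = 34.2 − 2q.
Supply slope = (35 − 21)/(3 − 1) = 7, so p = 14 + 7q.
Competitive equilibrium: 34.2 − 2q = 14 + 7q → q* = 2.2444, p* = 29.7111.
At q = 1: demand price = 34.2 − 2·1 = 32.2; supply price = 14 + 7·1 = 21.
Δq = 2.2444 − 1 = 1.2444; wedge = 32.2 − 21 = 11.2.
Welfare loss = ½ × 1.2444 × 11.2 = €6.97 thousand.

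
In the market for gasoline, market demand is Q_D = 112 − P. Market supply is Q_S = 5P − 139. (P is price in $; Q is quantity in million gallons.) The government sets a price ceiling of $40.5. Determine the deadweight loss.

In inverse form: demand P = 112 − Q, supply P = 27.8 + 0.2Q.
Competitive equilibrium: 112 − Q = 27.8 + 0.2Q → Q* = 70.1667, P* = 41.8333.
At the ceiling P = 40.5, quantity supplied = (40.5 − 27.8)/0.2 = 63.5.
Willingness to pay at Q' = 63.5: 112 − 1·63.5 = 48.5.
ΔQ = 70.1667 − 63.5 = 6.6667; wedge = 48.5 − 40.5 = 8.
Welfare loss = ½ × 6.6667 × 8 = $26.67 million.

$26.67 million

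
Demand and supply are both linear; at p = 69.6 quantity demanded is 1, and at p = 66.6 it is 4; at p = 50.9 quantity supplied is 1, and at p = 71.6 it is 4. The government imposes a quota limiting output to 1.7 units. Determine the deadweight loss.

10.98

Demand slope = (66.6 − 69.6)/(4 − 1) = −1, so p = 70.6 − q.
Supply slope = (71.6 − 50.9)/(4 − 1) = 6.9, so p = 44 + 6.9q.
Competitive equilibrium: 70.6 − q = 44 + 6.9q → q* = 3.3671, p* = 67.2329.
At q = 1.7: demand price = 70.6 − 1·1.7 = 68.9; supply price = 44 + 6.9·1.7 = 55.73.
Δq = 3.3671 − 1.7 = 1.6671; wedge = 68.9 − 55.73 = 13.17.
Deadweight loss = ½ × 1.6671 × 13.17 = 10.98.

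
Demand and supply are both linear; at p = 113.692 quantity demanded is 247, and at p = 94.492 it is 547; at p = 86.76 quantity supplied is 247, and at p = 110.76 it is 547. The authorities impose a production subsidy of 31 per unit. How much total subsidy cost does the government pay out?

20128.47

Demand slope = (94.492 − 113.692)/(547 − 247) = −0.064, so p = 129.5 − 0.064q.
Supply slope = (110.76 − 86.76)/(547 − 247) = 0.08, so p = 67 + 0.08q.
Competitive equilibrium: 129.5 − 0.064q = 67 + 0.08q → q* = 434.0278, p* = 101.7222.
The subsidy lowers effective supply by 31: p = 36 + 0.08q.
New quantity: 129.5 − 0.064q = 36 + 0.08q → q' = 649.3056.
Total subsidy cost = 31 × 649.3056 = 20128.47.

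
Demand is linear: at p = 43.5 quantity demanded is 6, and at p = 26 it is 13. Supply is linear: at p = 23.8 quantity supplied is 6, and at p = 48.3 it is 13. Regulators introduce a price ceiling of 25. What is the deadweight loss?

25.94

Demand slope = (26 − 43.5)/(13 − 6) = −2.5, so p = 58.5 − 2.5q.
Supply slope = (48.3 − 23.8)/(13 − 6) = 3.5, so p = 2.8 + 3.5q.
Competitive equilibrium: 58.5 − 2.5q = 2.8 + 3.5q → q* = 9.2833, p* = 35.2917.
At the ceiling p = 25, quantity supplied = (25 − 2.8)/3.5 = 6.3429.
Willingness to pay at q' = 6.3429: 58.5 − 2.5·6.3429 = 42.6428.
Δq = 9.2833 − 6.3429 = 2.9404; wedge = 42.6428 − 25 = 17.6428.
The triangle = ½ × 2.9404 × 17.6428 = 25.94.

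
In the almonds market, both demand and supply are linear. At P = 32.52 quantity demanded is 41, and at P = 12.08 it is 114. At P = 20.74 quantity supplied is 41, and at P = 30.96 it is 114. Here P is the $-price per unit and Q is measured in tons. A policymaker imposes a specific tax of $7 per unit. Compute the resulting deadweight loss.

$58.33

Demand slope = (12.08 − 32.52)/(114 − 41) = −0.28, so P = 44 − 0.28Q.
Supply slope = (30.96 − 20.74)/(114 − 41) = 0.14, so P = 15 + 0.14Q.
Competitive equilibrium: 44 − 0.28Q = 15 + 0.14Q → Q* = 69.0476, P* = 24.6667.
With the tax, the buyer price exceeds the seller price by 7: (44 − 0.28Q) − (15 + 0.14Q) = 7 → Q' = 52.381.
ΔQ = 69.0476 − 52.381 = 16.6666; the wedge equals the tax, 7.
Welfare loss = ½ × 16.6666 × 7 = $58.33.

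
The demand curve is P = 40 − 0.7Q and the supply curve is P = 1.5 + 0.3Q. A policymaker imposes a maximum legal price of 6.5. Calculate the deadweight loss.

238.35

Competitive equilibrium: 40 − 0.7Q = 1.5 + 0.3Q → Q* = 38.5, P* = 13.05.
At the ceiling P = 6.5, quantity supplied = (6.5 − 1.5)/0.3 = 16.6667.
Willingness to pay at Q' = 16.6667: 40 − 0.7·16.6667 = 28.3333.
ΔQ = 38.5 − 16.6667 = 21.8333; wedge = 28.3333 − 6.5 = 21.8333.
DWL = ½ × 21.8333 × 21.8333 = 238.35.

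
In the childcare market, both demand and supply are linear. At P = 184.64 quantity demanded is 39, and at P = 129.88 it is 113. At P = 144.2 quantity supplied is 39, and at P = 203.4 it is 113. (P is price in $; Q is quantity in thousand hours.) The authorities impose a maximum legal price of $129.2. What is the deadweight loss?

Demand slope = (129.88 − 184.64)/(113 − 39) = −0.74, so P = 213.5 − 0.74Q.
Supply slope = (203.4 − 144.2)/(113 − 39) = 0.8, so P = 113 + 0.8Q.
Competitive equilibrium: 213.5 − 0.74Q = 113 + 0.8Q → Q* = 65.25974, P* = 165.20779.
At the ceiling P = 129.2, quantity supplied = (129.2 − 113)/0.8 = 20.25.
Willingness to pay at Q' = 20.25: 213.5 − 0.74·20.25 = 198.515.
ΔQ = 65.25974 − 20.25 = 45.00974; wedge = 198.515 − 129.2 = 69.315.
Welfare loss = ½ × 45.00974 × 69.315 = $1559.93 thousand.

$1559.93 thousand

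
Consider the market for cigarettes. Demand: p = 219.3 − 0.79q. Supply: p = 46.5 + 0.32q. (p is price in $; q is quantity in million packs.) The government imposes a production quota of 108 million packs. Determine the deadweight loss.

$1261.50 million

Competitive equilibrium: 219.3 − 0.79q = 46.5 + 0.32q → q* = 155.6757, p* = 96.3162.
At q = 108: demand price = 219.3 − 0.79·108 = 133.98; supply price = 46.5 + 0.32·108 = 81.06.
Δq = 155.6757 − 108 = 47.6757; wedge = 133.98 − 81.06 = 52.92.
The triangle = ½ × 47.6757 × 52.92 = $1261.50 million.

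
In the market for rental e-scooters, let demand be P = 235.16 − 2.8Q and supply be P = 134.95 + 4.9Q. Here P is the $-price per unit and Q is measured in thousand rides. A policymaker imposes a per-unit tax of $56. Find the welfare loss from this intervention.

$203.64 thousand

Competitive equilibrium: 235.16 − 2.8Q = 134.95 + 4.9Q → Q* = 13.0143, P* = 198.72.
With the tax, the buyer price exceeds the seller price by 56: (235.16 − 2.8Q) − (134.95 + 4.9Q) = 56 → Q' = 5.7416.
ΔQ = 13.0143 − 5.7416 = 7.2727; the wedge equals the tax, 56.
Deadweight loss = ½ × 7.2727 × 56 = $203.64 thousand.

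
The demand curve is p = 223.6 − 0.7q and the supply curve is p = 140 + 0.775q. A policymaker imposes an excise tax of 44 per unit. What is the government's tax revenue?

Competitive equilibrium: 223.6 − 0.7q = 140 + 0.775q → q* = 56.678, p* = 183.9254.
With the tax, the buyer price exceeds the seller price by 44: (223.6 − 0.7q) − (140 + 0.775q) = 44 → q' = 26.8475.
Tax revenue = 44 × 26.8475 = 1181.29.

1181.29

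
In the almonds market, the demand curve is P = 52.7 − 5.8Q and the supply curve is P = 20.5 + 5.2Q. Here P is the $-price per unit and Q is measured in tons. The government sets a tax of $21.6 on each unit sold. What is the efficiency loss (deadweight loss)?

$21.21

Competitive equilibrium: 52.7 − 5.8Q = 20.5 + 5.2Q → Q* = 2.9273, P* = 35.7218.
With the tax, the buyer price exceeds the seller price by 21.6: (52.7 − 5.8Q) − (20.5 + 5.2Q) = 21.6 → Q' = 0.9636.
ΔQ = 2.9273 − 0.9636 = 1.9637; the wedge equals the tax, 21.6.
Welfare loss = ½ × 1.9637 × 21.6 = $21.21.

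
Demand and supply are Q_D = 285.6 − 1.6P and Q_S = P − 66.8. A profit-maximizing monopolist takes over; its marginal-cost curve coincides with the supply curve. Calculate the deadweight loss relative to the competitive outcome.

In inverse form: demand P = 178.5 − 0.625Q, supply P = 66.8 + Q.
Competitive equilibrium: 178.5 − 0.625Q = 66.8 + Q → Q* = 68.7385, P* = 135.5385.
Marginal revenue: MR = 178.5 − 1.25Q. Set MR = MC: 178.5 − 1.25Q = 66.8 + Q → Q_m = 49.6444.
Price P_m = 178.5 − 0.625·49.6444 = 147.4723; MC(Q_m) = 66.8 + 1·49.6444 = 116.4444.
Competitive Q* = 68.7385, so ΔQ = 19.0941; wedge = 147.4723 − 116.4444 = 31.0279.
DWL = ½ × 19.0941 × 31.0279 = 296.22.

296.22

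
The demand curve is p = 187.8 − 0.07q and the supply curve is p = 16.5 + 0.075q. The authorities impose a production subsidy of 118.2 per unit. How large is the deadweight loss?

48176.69

Competitive equilibrium: 187.8 − 0.07q = 16.5 + 0.075q → q* = 1181.3793, p* = 105.1034.
The subsidy lowers effective supply by 118.2: p = 0.075q − 101.7.
New quantity: 187.8 − 0.07q = 0.075q − 101.7 → q' = 1996.5517.
Overproduction Δq = 1996.5517 − 1181.3793 = 815.1724; wedge = subsidy = 118.2.
Welfare loss = ½ × 815.1724 × 118.2 = 48176.69.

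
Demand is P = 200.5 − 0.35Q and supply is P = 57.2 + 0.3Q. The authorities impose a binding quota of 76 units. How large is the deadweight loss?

Competitive equilibrium: 200.5 − 0.35Q = 57.2 + 0.3Q → Q* = 220.4615, P* = 123.3385.
At Q = 76: demand price = 200.5 − 0.35·76 = 173.9; supply price = 57.2 + 0.3·76 = 80.
ΔQ = 220.4615 − 76 = 144.4615; wedge = 173.9 − 80 = 93.9.
Welfare loss = ½ × 144.4615 × 93.9 = 6782.47.

6782.47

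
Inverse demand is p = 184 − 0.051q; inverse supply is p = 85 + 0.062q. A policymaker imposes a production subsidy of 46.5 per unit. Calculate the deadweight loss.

9567.48

Competitive equilibrium: 184 − 0.051q = 85 + 0.062q → q* = 876.1062, p* = 139.3186.
The subsidy lowers effective supply by 46.5: p = 38.5 + 0.062q.
New quantity: 184 − 0.051q = 38.5 + 0.062q → q' = 1287.6106.
Overproduction Δq = 1287.6106 − 876.1062 = 411.5044; wedge = subsidy = 46.5.
The triangle = ½ × 411.5044 × 46.5 = 9567.48.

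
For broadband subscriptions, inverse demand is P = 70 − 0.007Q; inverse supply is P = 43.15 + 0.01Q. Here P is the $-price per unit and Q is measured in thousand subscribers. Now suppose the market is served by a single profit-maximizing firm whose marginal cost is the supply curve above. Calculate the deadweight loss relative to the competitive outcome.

Competitive equilibrium: 70 − 0.007Q = 43.15 + 0.01Q → Q* = 1579.41176, P* = 58.94412.
Marginal revenue: MR = 70 − 0.014Q. Set MR = MC: 70 − 0.014Q = 43.15 + 0.01Q → Q_m = 1118.75.
Price P_m = 70 − 0.007·1118.75 = 62.16875; MC(Q_m) = 43.15 + 0.01·1118.75 = 54.3375.
Competitive Q* = 1579.41176, so ΔQ = 460.66176; wedge = 62.16875 − 54.3375 = 7.83125.
Welfare loss = ½ × 460.66176 × 7.83125 = $1803.78 thousand.

$1803.78 thousand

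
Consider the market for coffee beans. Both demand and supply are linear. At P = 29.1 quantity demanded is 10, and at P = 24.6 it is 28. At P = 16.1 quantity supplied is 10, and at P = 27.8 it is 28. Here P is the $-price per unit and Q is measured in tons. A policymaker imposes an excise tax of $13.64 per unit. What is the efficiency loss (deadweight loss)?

Demand slope = (24.6 − 29.1)/(28 − 10) = −0.25, so P = 31.6 − 0.25Q.
Supply slope = (27.8 − 16.1)/(28 − 10) = 0.65, so P = 9.6 + 0.65Q.
Competitive equilibrium: 31.6 − 0.25Q = 9.6 + 0.65Q → Q* = 24.4444, P* = 25.4889.
With the tax, the buyer price exceeds the seller price by 13.64: (31.6 − 0.25Q) − (9.6 + 0.65Q) = 13.64 → Q' = 9.2889.
ΔQ = 24.4444 − 9.2889 = 15.1555; the wedge equals the tax, 13.64.
Welfare loss = ½ × 15.1555 × 13.64 = $103.36.

$103.36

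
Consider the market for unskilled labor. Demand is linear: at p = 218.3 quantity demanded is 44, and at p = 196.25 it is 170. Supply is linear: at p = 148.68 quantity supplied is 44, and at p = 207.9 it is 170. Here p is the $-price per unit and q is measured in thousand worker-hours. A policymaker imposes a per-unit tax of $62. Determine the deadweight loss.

Demand slope = (196.25 − 218.3)/(170 − 44) = −0.175, so p = 226 − 0.175q.
Supply slope = (207.9 − 148.68)/(170 − 44) = 0.47, so p = 128 + 0.47q.
Competitive equilibrium: 226 − 0.175q = 128 + 0.47q → q* = 151.938, p* = 199.4109.
With the tax, the buyer price exceeds the seller price by 62: (226 − 0.175q) − (128 + 0.47q) = 62 → q' = 55.814.
Δq = 151.938 − 55.814 = 96.124; the wedge equals the tax, 62.
Welfare loss = ½ × 96.124 × 62 = $2979.84 thousand.

$2979.84 thousand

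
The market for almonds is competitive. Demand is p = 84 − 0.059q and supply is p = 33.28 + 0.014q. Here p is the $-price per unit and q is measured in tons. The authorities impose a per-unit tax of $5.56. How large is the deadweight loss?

Competitive equilibrium: 84 − 0.059q = 33.28 + 0.014q → q* = 694.7945, p* = 43.0071.
With the tax, the buyer price exceeds the seller price by 5.56: (84 − 0.059q) − (33.28 + 0.014q) = 5.56 → q' = 618.6301.
Δq = 694.7945 − 618.6301 = 76.1644; the wedge equals the tax, 5.56.
Welfare loss = ½ × 76.1644 × 5.56 = $211.74.

$211.74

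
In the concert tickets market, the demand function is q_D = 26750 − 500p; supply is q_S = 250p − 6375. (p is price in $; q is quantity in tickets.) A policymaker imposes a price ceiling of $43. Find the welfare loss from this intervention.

$255.21

In inverse form: demand p = 53.5 − 0.002q, supply p = 25.5 + 0.004q.
Competitive equilibrium: 53.5 − 0.002q = 25.5 + 0.004q → q* = 4666.6667, p* = 44.1667.
At the ceiling p = 43, quantity supplied = (43 − 25.5)/0.004 = 4375.
Willingness to pay at q' = 4375: 53.5 − 0.002·4375 = 44.75.
Δq = 4666.6667 − 4375 = 291.6667; wedge = 44.75 − 43 = 1.75.
DWL = ½ × 291.6667 × 1.75 = $255.21.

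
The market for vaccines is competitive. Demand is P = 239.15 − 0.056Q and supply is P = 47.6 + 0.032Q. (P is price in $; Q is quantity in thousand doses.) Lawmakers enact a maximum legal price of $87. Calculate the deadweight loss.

$39330.91 thousand

Competitive equilibrium: 239.15 − 0.056Q = 47.6 + 0.032Q → Q* = 2176.7045, P* = 117.2545.
At the ceiling P = 87, quantity supplied = (87 − 47.6)/0.032 = 1231.25.
Willingness to pay at Q' = 1231.25: 239.15 − 0.056·1231.25 = 170.2.
ΔQ = 2176.7045 − 1231.25 = 945.4545; wedge = 170.2 − 87 = 83.2.
The triangle = ½ × 945.4545 × 83.2 = $39330.91 thousand.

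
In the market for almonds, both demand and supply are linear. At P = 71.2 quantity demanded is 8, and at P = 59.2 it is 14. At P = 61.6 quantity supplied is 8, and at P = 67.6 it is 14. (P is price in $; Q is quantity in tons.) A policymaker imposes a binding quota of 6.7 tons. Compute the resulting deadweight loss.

Demand slope = (59.2 − 71.2)/(14 − 8) = −2, so P = 87.2 − 2Q.
Supply slope = (67.6 − 61.6)/(14 − 8) = 1, so P = 53.6 + Q.
Competitive equilibrium: 87.2 − 2Q = 53.6 + Q → Q* = 11.2, P* = 64.8.
At Q = 6.7: demand price = 87.2 − 2·6.7 = 73.8; supply price = 53.6 + 1·6.7 = 60.3.
ΔQ = 11.2 − 6.7 = 4.5; wedge = 73.8 − 60.3 = 13.5.
The triangle = ½ × 4.5 × 13.5 = $30.375.

$30.375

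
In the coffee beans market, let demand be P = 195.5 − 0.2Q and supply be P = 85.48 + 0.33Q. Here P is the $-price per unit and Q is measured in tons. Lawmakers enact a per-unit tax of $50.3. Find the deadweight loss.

$2386.88

Competitive equilibrium: 195.5 − 0.2Q = 85.48 + 0.33Q → Q* = 207.5849, P* = 153.983.
With the tax, the buyer price exceeds the seller price by 50.3: (195.5 − 0.2Q) − (85.48 + 0.33Q) = 50.3 → Q' = 112.6792.
ΔQ = 207.5849 − 112.6792 = 94.9057; the wedge equals the tax, 50.3.
DWL = ½ × 94.9057 × 50.3 = $2386.88.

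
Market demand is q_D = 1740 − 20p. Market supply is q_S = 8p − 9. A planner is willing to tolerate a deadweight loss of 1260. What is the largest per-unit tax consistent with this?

In inverse form: demand p = 87 − 0.05q, supply p = 1.125 + 0.125q.
Competitive equilibrium: 87 − 0.05q = 1.125 + 0.125q → q* = 490.7143, p* = 62.4643.
A tax t gives Δq = t/0.175 and wedge t, so DWL = t²/0.35.
t²/0.35 = 1260 → t² = 441 → t = 21.

21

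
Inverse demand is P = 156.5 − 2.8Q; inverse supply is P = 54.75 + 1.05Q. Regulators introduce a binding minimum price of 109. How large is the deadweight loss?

172.43

Competitive equilibrium: 156.5 − 2.8Q = 54.75 + 1.05Q → Q* = 26.4286, P* = 82.5.
At the floor P = 109, quantity demanded = (156.5 − 109)/2.8 = 16.9643.
Sellers' marginal cost at Q' = 16.9643: 54.75 + 1.05·16.9643 = 72.5625.
ΔQ = 26.4286 − 16.9643 = 9.4643; wedge = 109 − 72.5625 = 36.4375.
DWL = ½ × 9.4643 × 36.4375 = 172.43.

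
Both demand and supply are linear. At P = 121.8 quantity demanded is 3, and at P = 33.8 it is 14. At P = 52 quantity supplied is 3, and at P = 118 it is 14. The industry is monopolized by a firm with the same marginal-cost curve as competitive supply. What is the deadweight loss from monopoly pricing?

59.03

Demand slope = (33.8 − 121.8)/(14 − 3) = −8, so P = 145.8 − 8Q.
Supply slope = (118 − 52)/(14 − 3) = 6, so P = 34 + 6Q.
Competitive equilibrium: 145.8 − 8Q = 34 + 6Q → Q* = 7.9857, P* = 81.9143.
Marginal revenue: MR = 145.8 − 16Q. Set MR = MC: 145.8 − 16Q = 34 + 6Q → Q_m = 5.0818.
Price P_m = 145.8 − 8·5.0818 = 105.1456; MC(Q_m) = 34 + 6·5.0818 = 64.4908.
Competitive Q* = 7.9857, so ΔQ = 2.9039; wedge = 105.1456 − 64.4908 = 40.6548.
DWL = ½ × 2.9039 × 40.6548 = 59.03.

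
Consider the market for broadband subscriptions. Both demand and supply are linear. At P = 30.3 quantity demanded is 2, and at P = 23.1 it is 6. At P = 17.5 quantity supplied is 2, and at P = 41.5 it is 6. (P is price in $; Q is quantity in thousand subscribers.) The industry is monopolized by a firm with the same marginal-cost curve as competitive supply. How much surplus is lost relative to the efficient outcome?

$1.82 thousand

Demand slope = (23.1 − 30.3)/(6 − 2) = −1.8, so P = 33.9 − 1.8Q.
Supply slope = (41.5 − 17.5)/(6 − 2) = 6, so P = 5.5 + 6Q.
Competitive equilibrium: 33.9 − 1.8Q = 5.5 + 6Q → Q* = 3.641, P* = 27.3462.
Marginal revenue: MR = 33.9 − 3.6Q. Set MR = MC: 33.9 − 3.6Q = 5.5 + 6Q → Q_m = 2.9583.
Price P_m = 33.9 − 1.8·2.9583 = 28.5751; MC(Q_m) = 5.5 + 6·2.9583 = 23.2498.
Competitive Q* = 3.641, so ΔQ = 0.6827; wedge = 28.5751 − 23.2498 = 5.3253.
DWL = ½ × 0.6827 × 5.3253 = $1.82 thousand.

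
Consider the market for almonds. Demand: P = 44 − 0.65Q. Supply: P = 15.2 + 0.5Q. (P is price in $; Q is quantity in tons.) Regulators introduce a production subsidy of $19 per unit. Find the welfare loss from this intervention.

$156.96

Competitive equilibrium: 44 − 0.65Q = 15.2 + 0.5Q → Q* = 25.0435, P* = 27.7217.
The subsidy lowers effective supply by 19: P = 0.5Q − 3.8.
New quantity: 44 − 0.65Q = 0.5Q − 3.8 → Q' = 41.5652.
Overproduction ΔQ = 41.5652 − 25.0435 = 16.5217; wedge = subsidy = 19.
Welfare loss = ½ × 16.5217 × 19 = $156.96.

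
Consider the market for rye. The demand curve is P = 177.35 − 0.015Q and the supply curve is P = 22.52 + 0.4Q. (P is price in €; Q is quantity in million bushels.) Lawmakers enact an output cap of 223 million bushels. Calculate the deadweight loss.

€4674 million

Competitive equilibrium: 177.35 − 0.015Q = 22.52 + 0.4Q → Q* = 373.0843, P* = 171.7537.
At Q = 223: demand price = 177.35 − 0.015·223 = 174.005; supply price = 22.52 + 0.4·223 = 111.72.
ΔQ = 373.0843 − 223 = 150.0843; wedge = 174.005 − 111.72 = 62.285.
Welfare loss = ½ × 150.0843 × 62.285 = €4674 million.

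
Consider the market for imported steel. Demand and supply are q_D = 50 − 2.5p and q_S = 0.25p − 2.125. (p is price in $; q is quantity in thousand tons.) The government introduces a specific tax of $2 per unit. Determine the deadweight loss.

In inverse form: demand p = 20 − 0.4q, supply p = 8.5 + 4q.
Competitive equilibrium: 20 − 0.4q = 8.5 + 4q → q* = 2.6136, p* = 18.9545.
With the tax, the buyer price exceeds the seller price by 2: (20 − 0.4q) − (8.5 + 4q) = 2 → q' = 2.1591.
Δq = 2.6136 − 2.1591 = 0.4545; the wedge equals the tax, 2.
The triangle = ½ × 0.4545 × 2 = $0.45 thousand.

$0.45 thousand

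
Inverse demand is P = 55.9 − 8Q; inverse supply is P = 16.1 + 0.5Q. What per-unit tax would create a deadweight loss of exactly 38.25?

Competitive equilibrium: 55.9 − 8Q = 16.1 + 0.5Q → Q* = 4.6824, P* = 18.4412.
A tax t gives ΔQ = t/8.5 and wedge t, so DWL = t²/17.
t²/17 = 38.25 → t² = 650.25 → t = 25.5.

25.5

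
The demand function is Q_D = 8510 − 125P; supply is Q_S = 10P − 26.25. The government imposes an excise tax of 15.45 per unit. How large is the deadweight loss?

In inverse form: demand P = 68.08 − 0.008Q, supply P = 2.625 + 0.1Q.
Competitive equilibrium: 68.08 − 0.008Q = 2.625 + 0.1Q → Q* = 606.0648, P* = 63.2315.
With the tax, the buyer price exceeds the seller price by 15.45: (68.08 − 0.008Q) − (2.625 + 0.1Q) = 15.45 → Q' = 463.0093.
ΔQ = 606.0648 − 463.0093 = 143.0555; the wedge equals the tax, 15.45.
Deadweight loss = ½ × 143.0555 × 15.45 = 1105.10.

1105.10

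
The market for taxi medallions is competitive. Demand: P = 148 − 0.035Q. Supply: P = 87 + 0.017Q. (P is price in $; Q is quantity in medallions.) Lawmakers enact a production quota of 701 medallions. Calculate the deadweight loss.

Competitive equilibrium: 148 − 0.035Q = 87 + 0.017Q → Q* = 1173.0769, P* = 106.9423.
At Q = 701: demand price = 148 − 0.035·701 = 123.465; supply price = 87 + 0.017·701 = 98.917.
ΔQ = 1173.0769 − 701 = 472.0769; wedge = 123.465 − 98.917 = 24.548.
Deadweight loss = ½ × 472.0769 × 24.548 = $5794.27.

$5794.27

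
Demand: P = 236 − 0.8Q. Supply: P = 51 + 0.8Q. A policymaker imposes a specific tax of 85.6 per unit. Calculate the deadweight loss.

2289.80

Competitive equilibrium: 236 − 0.8Q = 51 + 0.8Q → Q* = 115.625, P* = 143.5.
With the tax, the buyer price exceeds the seller price by 85.6: (236 − 0.8Q) − (51 + 0.8Q) = 85.6 → Q' = 62.125.
ΔQ = 115.625 − 62.125 = 53.5; the wedge equals the tax, 85.6.
The triangle = ½ × 53.5 × 85.6 = 2289.80.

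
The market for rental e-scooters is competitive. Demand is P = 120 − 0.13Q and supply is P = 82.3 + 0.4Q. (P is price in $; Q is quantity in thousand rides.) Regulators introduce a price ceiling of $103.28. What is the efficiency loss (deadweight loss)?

Competitive equilibrium: 120 − 0.13Q = 82.3 + 0.4Q → Q* = 71.1321, P* = 110.7528.
At the ceiling P = 103.28, quantity supplied = (103.28 − 82.3)/0.4 = 52.45.
Willingness to pay at Q' = 52.45: 120 − 0.13·52.45 = 113.1815.
ΔQ = 71.1321 − 52.45 = 18.6821; wedge = 113.1815 − 103.28 = 9.9015.
Deadweight loss = ½ × 18.6821 × 9.9015 = $92.49 thousand.

$92.49 thousand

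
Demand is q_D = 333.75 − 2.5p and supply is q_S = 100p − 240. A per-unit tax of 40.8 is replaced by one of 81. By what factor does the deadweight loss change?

In inverse form: demand p = 133.5 − 0.4q, supply p = 2.4 + 0.01q.
Competitive equilibrium: 133.5 − 0.4q = 2.4 + 0.01q → q* = 319.7561, p* = 5.5976.
For a per-unit tax t: Δq = t/0.41, so DWL = ½·t·(t/0.41) = t²/0.82.
At t = 40.8: DWL = 2030.049. At t = 81: DWL = 8001.220.
Ratio = (81/40.8)² = 3.941.

3.941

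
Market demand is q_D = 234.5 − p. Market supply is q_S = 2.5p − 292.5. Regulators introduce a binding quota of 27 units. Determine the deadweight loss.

In inverse form: demand p = 234.5 − q, supply p = 117 + 0.4q.
Competitive equilibrium: 234.5 − q = 117 + 0.4q → q* = 83.9286, p* = 150.5714.
At q = 27: demand price = 234.5 − 1·27 = 207.5; supply price = 117 + 0.4·27 = 127.8.
Δq = 83.9286 − 27 = 56.9286; wedge = 207.5 − 127.8 = 79.7.
Welfare loss = ½ × 56.9286 × 79.7 = 2268.60.

2268.60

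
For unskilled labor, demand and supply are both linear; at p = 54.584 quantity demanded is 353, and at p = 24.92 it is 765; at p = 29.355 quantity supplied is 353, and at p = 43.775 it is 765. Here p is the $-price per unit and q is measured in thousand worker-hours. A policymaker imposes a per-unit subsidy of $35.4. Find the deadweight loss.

$5855.89 thousand

Demand slope = (24.92 − 54.584)/(765 − 353) = −0.072, so p = 80 − 0.072q.
Supply slope = (43.775 − 29.355)/(765 − 353) = 0.035, so p = 17 + 0.035q.
Competitive equilibrium: 80 − 0.072q = 17 + 0.035q → q* = 588.785, p* = 37.6075.
The subsidy lowers effective supply by 35.4: p = 0.035q − 18.4.
New quantity: 80 − 0.072q = 0.035q − 18.4 → q' = 919.6262.
Overproduction Δq = 919.6262 − 588.785 = 330.8412; wedge = subsidy = 35.4.
The triangle = ½ × 330.8412 × 35.4 = $5855.89 thousand.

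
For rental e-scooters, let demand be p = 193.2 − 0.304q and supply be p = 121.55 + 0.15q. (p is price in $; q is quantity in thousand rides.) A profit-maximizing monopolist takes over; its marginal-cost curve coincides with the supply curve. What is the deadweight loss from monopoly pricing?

$909.40 thousand

Competitive equilibrium: 193.2 − 0.304q = 121.55 + 0.15q → q* = 157.8194, p* = 145.2229.
Marginal revenue: MR = 193.2 − 0.608q. Set MR = MC: 193.2 − 0.608q = 121.55 + 0.15q → q_m = 94.5251.
Price p_m = 193.2 − 0.304·94.5251 = 164.4644; MC(q_m) = 121.55 + 0.15·94.5251 = 135.7288.
Competitive q* = 157.8194, so Δq = 63.2943; wedge = 164.4644 − 135.7288 = 28.7356.
Welfare loss = ½ × 63.2943 × 28.7356 = $909.40 thousand.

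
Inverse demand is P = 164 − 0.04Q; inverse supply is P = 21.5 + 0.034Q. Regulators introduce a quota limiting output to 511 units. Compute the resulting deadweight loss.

Competitive equilibrium: 164 − 0.04Q = 21.5 + 0.034Q → Q* = 1925.6757, P* = 86.973.
At Q = 511: demand price = 164 − 0.04·511 = 143.56; supply price = 21.5 + 0.034·511 = 38.874.
ΔQ = 1925.6757 − 511 = 1414.6757; wedge = 143.56 − 38.874 = 104.686.
Welfare loss = ½ × 1414.6757 × 104.686 = 74048.37.

74048.37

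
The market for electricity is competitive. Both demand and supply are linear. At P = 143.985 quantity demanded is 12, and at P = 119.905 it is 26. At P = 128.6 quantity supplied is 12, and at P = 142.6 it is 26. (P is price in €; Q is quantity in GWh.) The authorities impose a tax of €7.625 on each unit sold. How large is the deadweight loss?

€10.69

Demand slope = (119.905 − 143.985)/(26 − 12) = −1.72, so P = 164.625 − 1.72Q.
Supply slope = (142.6 − 128.6)/(26 − 12) = 1, so P = 116.6 + Q.
Competitive equilibrium: 164.625 − 1.72Q = 116.6 + Q → Q* = 17.6563, P* = 134.2563.
With the tax, the buyer price exceeds the seller price by 7.625: (164.625 − 1.72Q) − (116.6 + Q) = 7.625 → Q' = 14.8529.
ΔQ = 17.6563 − 14.8529 = 2.8034; the wedge equals the tax, 7.625.
DWL = ½ × 2.8034 × 7.625 = €10.69.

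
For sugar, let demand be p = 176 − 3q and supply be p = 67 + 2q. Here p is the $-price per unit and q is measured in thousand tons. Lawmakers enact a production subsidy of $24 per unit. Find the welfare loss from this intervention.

$57.60 thousand

Competitive equilibrium: 176 − 3q = 67 + 2q → q* = 21.8, p* = 110.6.
The subsidy lowers effective supply by 24: p = 43 + 2q.
New quantity: 176 − 3q = 43 + 2q → q' = 26.6.
Overproduction Δq = 26.6 − 21.8 = 4.8; wedge = subsidy = 24.
DWL = ½ × 4.8 × 24 = $57.60 thousand.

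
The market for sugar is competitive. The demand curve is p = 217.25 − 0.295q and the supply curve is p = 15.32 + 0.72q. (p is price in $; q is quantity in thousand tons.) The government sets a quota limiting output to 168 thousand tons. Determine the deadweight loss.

Competitive equilibrium: 217.25 − 0.295q = 15.32 + 0.72q → q* = 198.9458, p* = 158.561.
At q = 168: demand price = 217.25 − 0.295·168 = 167.69; supply price = 15.32 + 0.72·168 = 136.28.
Δq = 198.9458 − 168 = 30.9458; wedge = 167.69 − 136.28 = 31.41.
DWL = ½ × 30.9458 × 31.41 = $486 thousand.

$486 thousand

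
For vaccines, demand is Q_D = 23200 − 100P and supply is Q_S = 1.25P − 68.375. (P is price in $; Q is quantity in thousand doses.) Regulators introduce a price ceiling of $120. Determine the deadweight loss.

In inverse form: demand P = 232 − 0.01Q, supply P = 54.7 + 0.8Q.
Competitive equilibrium: 232 − 0.01Q = 54.7 + 0.8Q → Q* = 218.8889, P* = 229.8111.
At the ceiling P = 120, quantity supplied = (120 − 54.7)/0.8 = 81.625.
Willingness to pay at Q' = 81.625: 232 − 0.01·81.625 = 231.1838.
ΔQ = 218.8889 − 81.625 = 137.2639; wedge = 231.1838 − 120 = 111.1838.
The triangle = ½ × 137.2639 × 111.1838 = $7630.76 thousand.

$7630.76 thousand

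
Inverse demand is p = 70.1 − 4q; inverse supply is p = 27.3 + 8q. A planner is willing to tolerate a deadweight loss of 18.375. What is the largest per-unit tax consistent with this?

21

Competitive equilibrium: 70.1 − 4q = 27.3 + 8q → q* = 3.5667, p* = 55.8333.
A tax t gives Δq = t/12 and wedge t, so DWL = t²/24.
t²/24 = 18.375 → t² = 441 → t = 21.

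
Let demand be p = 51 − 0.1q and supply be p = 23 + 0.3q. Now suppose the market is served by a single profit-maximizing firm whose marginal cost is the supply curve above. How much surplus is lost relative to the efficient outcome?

Competitive equilibrium: 51 − 0.1q = 23 + 0.3q → q* = 70, p* = 44.
Marginal revenue: MR = 51 − 0.2q. Set MR = MC: 51 − 0.2q = 23 + 0.3q → q_m = 56.
Price p_m = 51 − 0.1·56 = 45.4; MC(q_m) = 23 + 0.3·56 = 39.8.
Competitive q* = 70, so Δq = 14; wedge = 45.4 − 39.8 = 5.6.
Deadweight loss = ½ × 14 × 5.6 = 39.20.

39.20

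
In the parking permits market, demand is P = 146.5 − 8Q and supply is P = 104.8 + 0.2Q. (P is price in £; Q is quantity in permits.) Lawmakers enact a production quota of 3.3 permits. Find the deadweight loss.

£13.07

Competitive equilibrium: 146.5 − 8Q = 104.8 + 0.2Q → Q* = 5.0854, P* = 105.8171.
At Q = 3.3: demand price = 146.5 − 8·3.3 = 120.1; supply price = 104.8 + 0.2·3.3 = 105.46.
ΔQ = 5.0854 − 3.3 = 1.7854; wedge = 120.1 − 105.46 = 14.64.
Welfare loss = ½ × 1.7854 × 14.64 = £13.07.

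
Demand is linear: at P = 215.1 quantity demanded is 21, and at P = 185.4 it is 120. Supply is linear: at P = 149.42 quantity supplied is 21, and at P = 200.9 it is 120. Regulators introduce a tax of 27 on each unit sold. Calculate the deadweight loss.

444.51

Demand slope = (185.4 − 215.1)/(120 − 21) = −0.3, so P = 221.4 − 0.3Q.
Supply slope = (200.9 − 149.42)/(120 − 21) = 0.52, so P = 138.5 + 0.52Q.
Competitive equilibrium: 221.4 − 0.3Q = 138.5 + 0.52Q → Q* = 101.0976, P* = 191.0707.
With the tax, the buyer price exceeds the seller price by 27: (221.4 − 0.3Q) − (138.5 + 0.52Q) = 27 → Q' = 68.1707.
ΔQ = 101.0976 − 68.1707 = 32.9269; the wedge equals the tax, 27.
DWL = ½ × 32.9269 × 27 = 444.51.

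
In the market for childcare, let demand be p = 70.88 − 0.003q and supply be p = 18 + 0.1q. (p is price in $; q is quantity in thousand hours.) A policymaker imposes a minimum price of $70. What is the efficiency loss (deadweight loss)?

Competitive equilibrium: 70.88 − 0.003q = 18 + 0.1q → q* = 513.3981, p* = 69.3398.
At the floor p = 70, quantity demanded = (70.88 − 70)/0.003 = 293.3333.
Sellers' marginal cost at q' = 293.3333: 18 + 0.1·293.3333 = 47.3333.
Δq = 513.3981 − 293.3333 = 220.0648; wedge = 70 − 47.3333 = 22.6667.
The triangle = ½ × 220.0648 × 22.6667 = $2494.07 thousand.

$2494.07 thousand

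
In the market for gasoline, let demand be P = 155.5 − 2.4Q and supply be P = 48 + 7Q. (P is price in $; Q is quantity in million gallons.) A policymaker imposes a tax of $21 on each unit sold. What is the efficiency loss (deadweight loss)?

Competitive equilibrium: 155.5 − 2.4Q = 48 + 7Q → Q* = 11.4362, P* = 128.0532.
With the tax, the buyer price exceeds the seller price by 21: (155.5 − 2.4Q) − (48 + 7Q) = 21 → Q' = 9.2021.
ΔQ = 11.4362 − 9.2021 = 2.2341; the wedge equals the tax, 21.
Welfare loss = ½ × 2.2341 × 21 = $23.46 million.

$23.46 million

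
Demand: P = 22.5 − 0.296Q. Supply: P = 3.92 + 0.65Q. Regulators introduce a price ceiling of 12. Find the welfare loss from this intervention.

Competitive equilibrium: 22.5 − 0.296Q = 3.92 + 0.65Q → Q* = 19.6406, P* = 16.6864.
At the ceiling P = 12, quantity supplied = (12 − 3.92)/0.65 = 12.4308.
Willingness to pay at Q' = 12.4308: 22.5 − 0.296·12.4308 = 18.8205.
ΔQ = 19.6406 − 12.4308 = 7.2098; wedge = 18.8205 − 12 = 6.8205.
Deadweight loss = ½ × 7.2098 × 6.8205 = 24.59.

24.59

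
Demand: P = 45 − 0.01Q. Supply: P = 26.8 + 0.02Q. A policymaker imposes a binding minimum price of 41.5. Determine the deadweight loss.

Competitive equilibrium: 45 − 0.01Q = 26.8 + 0.02Q → Q* = 606.6667, P* = 38.9333.
At the floor P = 41.5, quantity demanded = (45 − 41.5)/0.01 = 350.
Sellers' marginal cost at Q' = 350: 26.8 + 0.02·350 = 33.8.
ΔQ = 606.6667 − 350 = 256.6667; wedge = 41.5 − 33.8 = 7.7.
DWL = ½ × 256.6667 × 7.7 = 988.17.

988.17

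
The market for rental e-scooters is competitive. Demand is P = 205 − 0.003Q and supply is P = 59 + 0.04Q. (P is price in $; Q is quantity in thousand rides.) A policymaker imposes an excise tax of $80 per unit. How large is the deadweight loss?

Competitive equilibrium: 205 − 0.003Q = 59 + 0.04Q → Q* = 3395.3488, P* = 194.814.
With the tax, the buyer price exceeds the seller price by 80: (205 − 0.003Q) − (59 + 0.04Q) = 80 → Q' = 1534.8837.
ΔQ = 3395.3488 − 1534.8837 = 1860.4651; the wedge equals the tax, 80.
Welfare loss = ½ × 1860.4651 × 80 = $74418.60 thousand.

$74418.60 thousand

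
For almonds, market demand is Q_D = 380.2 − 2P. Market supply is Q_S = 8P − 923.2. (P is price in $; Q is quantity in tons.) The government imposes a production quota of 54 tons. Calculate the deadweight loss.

$1341.522

In inverse form: demand P = 190.1 − 0.5Q, supply P = 115.4 + 0.125Q.
Competitive equilibrium: 190.1 − 0.5Q = 115.4 + 0.125Q → Q* = 119.52, P* = 130.34.
At Q = 54: demand price = 190.1 − 0.5·54 = 163.1; supply price = 115.4 + 0.125·54 = 122.15.
ΔQ = 119.52 − 54 = 65.52; wedge = 163.1 − 122.15 = 40.95.
Deadweight loss = ½ × 65.52 × 40.95 = $1341.522.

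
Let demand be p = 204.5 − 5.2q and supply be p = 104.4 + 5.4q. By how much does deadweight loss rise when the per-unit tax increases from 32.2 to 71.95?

195.28

Competitive equilibrium: 204.5 − 5.2q = 104.4 + 5.4q → q* = 9.4434, p* = 155.3943.
For a per-unit tax t: Δq = t/10.6, so DWL = ½·t·(t/10.6) = t²/21.2.
At t = 32.2: DWL = 48.908. At t = 71.95: DWL = 244.189.
Increase = 244.189 − 48.908 = 195.28.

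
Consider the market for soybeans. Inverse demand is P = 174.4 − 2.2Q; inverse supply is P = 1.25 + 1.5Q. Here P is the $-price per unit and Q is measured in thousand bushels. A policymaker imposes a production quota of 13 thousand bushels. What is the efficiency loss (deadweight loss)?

$2113.18 thousand

Competitive equilibrium: 174.4 − 2.2Q = 1.25 + 1.5Q → Q* = 46.7973, P* = 71.4459.
At Q = 13: demand price = 174.4 − 2.2·13 = 145.8; supply price = 1.25 + 1.5·13 = 20.75.
ΔQ = 46.7973 − 13 = 33.7973; wedge = 145.8 − 20.75 = 125.05.
Deadweight loss = ½ × 33.7973 × 125.05 = $2113.18 thousand.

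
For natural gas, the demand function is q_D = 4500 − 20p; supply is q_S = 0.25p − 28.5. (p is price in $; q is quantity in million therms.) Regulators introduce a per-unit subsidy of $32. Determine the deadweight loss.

In inverse form: demand p = 225 − 0.05q, supply p = 114 + 4q.
Competitive equilibrium: 225 − 0.05q = 114 + 4q → q* = 27.4074, p* = 223.6296.
The subsidy lowers effective supply by 32: p = 82 + 4q.
New quantity: 225 − 0.05q = 82 + 4q → q' = 35.3086.
Overproduction Δq = 35.3086 − 27.4074 = 7.9012; wedge = subsidy = 32.
The triangle = ½ × 7.9012 × 32 = $126.42 million.

$126.42 million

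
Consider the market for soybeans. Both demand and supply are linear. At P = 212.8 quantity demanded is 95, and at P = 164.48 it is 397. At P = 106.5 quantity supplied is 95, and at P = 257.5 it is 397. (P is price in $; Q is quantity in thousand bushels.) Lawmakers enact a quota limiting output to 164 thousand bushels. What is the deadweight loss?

Demand slope = (164.48 − 212.8)/(397 − 95) = −0.16, so P = 228 − 0.16Q.
Supply slope = (257.5 − 106.5)/(397 − 95) = 0.5, so P = 59 + 0.5Q.
Competitive equilibrium: 228 − 0.16Q = 59 + 0.5Q → Q* = 256.0606, P* = 187.0303.
At Q = 164: demand price = 228 − 0.16·164 = 201.76; supply price = 59 + 0.5·164 = 141.
ΔQ = 256.0606 − 164 = 92.0606; wedge = 201.76 − 141 = 60.76.
DWL = ½ × 92.0606 × 60.76 = $2796.80 thousand.

$2796.80 thousand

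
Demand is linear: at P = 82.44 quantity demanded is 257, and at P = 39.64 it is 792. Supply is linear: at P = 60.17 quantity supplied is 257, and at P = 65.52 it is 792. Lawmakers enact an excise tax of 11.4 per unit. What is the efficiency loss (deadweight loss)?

Demand slope = (39.64 − 82.44)/(792 − 257) = −0.08, so P = 103 − 0.08Q.
Supply slope = (65.52 − 60.17)/(792 − 257) = 0.01, so P = 57.6 + 0.01Q.
Competitive equilibrium: 103 − 0.08Q = 57.6 + 0.01Q → Q* = 504.4444, P* = 62.6444.
With the tax, the buyer price exceeds the seller price by 11.4: (103 − 0.08Q) − (57.6 + 0.01Q) = 11.4 → Q' = 377.7778.
ΔQ = 504.4444 − 377.7778 = 126.6666; the wedge equals the tax, 11.4.
Welfare loss = ½ × 126.6666 × 11.4 = 722.

722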